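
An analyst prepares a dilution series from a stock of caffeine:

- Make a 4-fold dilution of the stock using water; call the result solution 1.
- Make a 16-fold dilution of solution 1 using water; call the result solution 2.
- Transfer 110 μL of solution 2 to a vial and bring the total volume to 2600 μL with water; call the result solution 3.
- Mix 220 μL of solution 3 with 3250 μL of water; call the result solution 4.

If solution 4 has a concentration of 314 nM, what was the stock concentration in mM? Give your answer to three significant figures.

7.49 mM

Step 1: 4-fold → factor 4
Step 2: 16-fold → factor 16
Step 3: 110 μL brought to 2600 μL → factor 2600/110 = 23.636
Step 4: 220 μL + 3250 μL = 3470 μL total → factor 3470/220 = 15.773
Overall dilution factor = 4 × 16 × 23.636 × 15.773 = 23860
Stock = 314 nM × 23860 = 7.492 × 10^6 nM = 7.49 mM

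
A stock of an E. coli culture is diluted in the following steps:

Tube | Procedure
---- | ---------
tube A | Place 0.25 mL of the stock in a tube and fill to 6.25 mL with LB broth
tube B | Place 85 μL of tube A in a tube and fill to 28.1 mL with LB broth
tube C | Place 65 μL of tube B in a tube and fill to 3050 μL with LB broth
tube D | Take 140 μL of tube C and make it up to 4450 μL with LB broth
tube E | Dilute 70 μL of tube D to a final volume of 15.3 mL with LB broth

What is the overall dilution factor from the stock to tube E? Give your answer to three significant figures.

2.69 × 10^9

Step 1: 0.25 mL brought to 6.25 mL → factor 6.25/0.25 = 25
Step 2: 85 μL brought to 28.1 mL → factor 28100/85 = 330.59
Step 3: 65 μL brought to 3050 μL → factor 3050/65 = 46.923
Step 4: 140 μL brought to 4450 μL → factor 4450/140 = 31.786
Step 5: 70 μL brought to 15.3 mL → factor 15300/70 = 218.57
Overall dilution factor = 25 × 330.59 × 46.923 × 31.786 × 218.57 = 2.6943 × 10^9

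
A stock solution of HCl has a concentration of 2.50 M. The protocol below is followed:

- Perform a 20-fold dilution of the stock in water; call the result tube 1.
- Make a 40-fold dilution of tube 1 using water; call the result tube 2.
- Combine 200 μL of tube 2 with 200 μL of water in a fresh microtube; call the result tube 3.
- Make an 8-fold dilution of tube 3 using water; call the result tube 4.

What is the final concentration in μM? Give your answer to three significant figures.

Step 1: 20-fold → factor 20
Step 2: 40-fold → factor 40
Step 3: 200 μL + 200 μL = 400 μL total → factor 400/200 = 2
Step 4: 8-fold → factor 8
Overall dilution factor = 20 × 40 × 2 × 8 = 12800
Final = 2.50 M / 12800 = 0.0001953 M = 195 μM

195 μM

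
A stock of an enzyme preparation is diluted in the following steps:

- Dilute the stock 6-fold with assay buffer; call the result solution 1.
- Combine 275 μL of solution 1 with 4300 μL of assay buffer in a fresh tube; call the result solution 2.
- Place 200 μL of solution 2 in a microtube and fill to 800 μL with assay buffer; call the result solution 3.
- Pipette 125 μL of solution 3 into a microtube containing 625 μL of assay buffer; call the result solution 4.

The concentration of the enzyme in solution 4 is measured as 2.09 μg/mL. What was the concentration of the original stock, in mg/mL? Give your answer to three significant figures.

5.01 mg/mL

Step 1: 6-fold → factor 6
Step 2: 275 μL + 4300 μL = 4575 μL total → factor 4575/275 = 16.636
Step 3: 200 μL brought to 800 μL → factor 800/200 = 4
Step 4: 125 μL + 625 μL = 750 μL total → factor 750/125 = 6
Overall dilution factor = 6 × 16.636 × 4 × 6 = 2395.6
Stock = 2.09 μg/mL × 2395.6 = 5007 μg/mL = 5.01 mg/mL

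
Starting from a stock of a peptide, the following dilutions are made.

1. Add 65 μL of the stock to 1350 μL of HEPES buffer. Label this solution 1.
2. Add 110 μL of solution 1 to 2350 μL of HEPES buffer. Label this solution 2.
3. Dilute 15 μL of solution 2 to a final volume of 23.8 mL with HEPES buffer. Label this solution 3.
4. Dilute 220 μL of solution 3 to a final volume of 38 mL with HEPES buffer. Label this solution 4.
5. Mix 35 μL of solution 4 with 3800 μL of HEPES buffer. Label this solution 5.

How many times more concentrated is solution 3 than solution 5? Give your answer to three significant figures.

1.89 × 10^4

Step 1: 65 μL + 1350 μL = 1415 μL total → factor 1415/65 = 21.769
Step 2: 110 μL + 2350 μL = 2460 μL total → factor 2460/110 = 22.364
Step 3: 15 μL brought to 23.8 mL → factor 23800/15 = 1586.7
Step 4: 220 μL brought to 38 mL → factor 38000/220 = 172.73
Step 5: 35 μL + 3800 μL = 3835 μL total → factor 3835/35 = 109.57
Dilution factor to solution 3 = 7.7245 × 10^5; to solution 5 = 1.4619 × 10^10
[solution 3]/[solution 5] = (factor to solution 5)/(factor to solution 3) = 1.4619 × 10^10/7.7245 × 10^5 = 1.89 × 10^4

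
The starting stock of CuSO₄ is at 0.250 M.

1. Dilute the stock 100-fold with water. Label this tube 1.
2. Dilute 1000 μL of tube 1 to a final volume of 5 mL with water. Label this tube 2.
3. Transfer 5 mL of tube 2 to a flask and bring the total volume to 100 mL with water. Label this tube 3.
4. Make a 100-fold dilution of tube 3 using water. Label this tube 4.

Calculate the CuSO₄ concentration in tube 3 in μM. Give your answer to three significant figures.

25.0 μM

Step 1: 100-fold → factor 100
Step 2: 1000 μL brought to 5 mL → factor 5000/1000 = 5
Step 3: 5 mL brought to 100 mL → factor 100/5 = 20
Dilution factor through tube 3 = 100 × 5 × 20 = 10000
[tube 3] = 0.250 M / 10000 = 2.500 × 10^-5 M = 25.0 μM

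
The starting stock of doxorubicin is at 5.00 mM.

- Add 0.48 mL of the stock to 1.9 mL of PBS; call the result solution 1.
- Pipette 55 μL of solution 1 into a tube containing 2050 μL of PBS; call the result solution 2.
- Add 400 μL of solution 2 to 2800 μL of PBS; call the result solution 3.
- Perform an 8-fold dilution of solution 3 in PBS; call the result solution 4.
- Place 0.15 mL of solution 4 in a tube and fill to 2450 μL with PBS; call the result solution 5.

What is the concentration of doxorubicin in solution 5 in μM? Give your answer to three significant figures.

Step 1: 0.48 mL + 1.9 mL = 2.38 mL total → factor 2.38/0.48 = 4.9583
Step 2: 55 μL + 2050 μL = 2105 μL total → factor 2105/55 = 38.273
Step 3: 400 μL + 2800 μL = 3200 μL total → factor 3200/400 = 8
Step 4: 8-fold → factor 8
Step 5: 0.15 mL brought to 2450 μL → factor 2.45/0.15 = 16.333
Overall dilution factor = 4.9583 × 38.273 × 8 × 8 × 16.333 = 1.9837 × 10^5
Final = 5.00 mM / 1.9837 × 10^5 = 2.521 × 10^-5 mM = 0.0252 μM

0.0252 μM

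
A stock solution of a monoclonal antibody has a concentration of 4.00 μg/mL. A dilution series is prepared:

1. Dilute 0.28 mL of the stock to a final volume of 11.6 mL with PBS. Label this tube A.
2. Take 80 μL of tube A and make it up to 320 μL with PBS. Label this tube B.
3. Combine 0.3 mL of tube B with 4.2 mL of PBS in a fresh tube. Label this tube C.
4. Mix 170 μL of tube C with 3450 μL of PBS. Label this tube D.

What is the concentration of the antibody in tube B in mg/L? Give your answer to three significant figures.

Step 1: 0.28 mL brought to 11.6 mL → factor 11.6/0.28 = 41.429
Step 2: 80 μL brought to 320 μL → factor 320/80 = 4
Dilution factor through tube B = 41.429 × 4 = 165.71
[tube B] = 4.00 μg/mL / 165.71 = 0.02414 μg/mL = 0.0241 mg/L

0.0241 mg/L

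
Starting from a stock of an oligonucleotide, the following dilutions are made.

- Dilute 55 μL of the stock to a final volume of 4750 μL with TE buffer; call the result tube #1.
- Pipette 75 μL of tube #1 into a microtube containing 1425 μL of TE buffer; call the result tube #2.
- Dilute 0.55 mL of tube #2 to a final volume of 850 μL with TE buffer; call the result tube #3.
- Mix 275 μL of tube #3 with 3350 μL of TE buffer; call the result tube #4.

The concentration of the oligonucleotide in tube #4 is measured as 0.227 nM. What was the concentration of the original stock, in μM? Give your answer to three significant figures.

7.99 μM

Step 1: 55 μL brought to 4750 μL → factor 4750/55 = 86.364
Step 2: 75 μL + 1425 μL = 1500 μL total → factor 1500/75 = 20
Step 3: 0.55 mL brought to 850 μL → factor 0.85/0.55 = 1.5455
Step 4: 275 μL + 3350 μL = 3625 μL total → factor 3625/275 = 13.182
Overall dilution factor = 86.364 × 20 × 1.5455 × 13.182 = 35188
Stock = 0.227 nM × 35188 = 7988 nM = 7.99 μM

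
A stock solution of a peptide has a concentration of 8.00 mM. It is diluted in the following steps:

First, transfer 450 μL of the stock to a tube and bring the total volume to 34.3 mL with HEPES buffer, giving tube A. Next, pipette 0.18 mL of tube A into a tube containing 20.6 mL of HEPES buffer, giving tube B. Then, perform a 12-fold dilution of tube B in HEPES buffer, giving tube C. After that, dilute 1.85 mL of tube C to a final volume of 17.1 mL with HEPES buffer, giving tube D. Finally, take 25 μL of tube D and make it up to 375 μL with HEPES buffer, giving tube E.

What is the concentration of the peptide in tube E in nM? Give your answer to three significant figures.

Step 1: 450 μL brought to 34.3 mL → factor 34300/450 = 76.222
Step 2: 0.18 mL + 20.6 mL = 20.78 mL total → factor 20.78/0.18 = 115.44
Step 3: 12-fold → factor 12
Step 4: 1.85 mL brought to 17.1 mL → factor 17.1/1.85 = 9.2432
Step 5: 25 μL brought to 375 μL → factor 375/25 = 15
Overall dilution factor = 76.222 × 115.44 × 12 × 9.2432 × 15 = 1.464 × 10^7
Final = 8.00 mM / 1.464 × 10^7 = 5.464 × 10^-7 mM = 0.546 nM

0.546 nM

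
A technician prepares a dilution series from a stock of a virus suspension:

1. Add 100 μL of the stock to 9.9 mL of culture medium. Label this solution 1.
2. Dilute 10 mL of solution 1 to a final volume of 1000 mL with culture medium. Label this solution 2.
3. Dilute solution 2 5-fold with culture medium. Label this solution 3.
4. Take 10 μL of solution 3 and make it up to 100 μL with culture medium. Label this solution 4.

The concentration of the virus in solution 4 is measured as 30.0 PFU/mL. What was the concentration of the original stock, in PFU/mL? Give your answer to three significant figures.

Step 1: 100 μL + 9.9 mL = 10000 μL total → factor 10000/100 = 100
Step 2: 10 mL brought to 1000 mL → factor 1000/10 = 100
Step 3: 5-fold → factor 5
Step 4: 10 μL brought to 100 μL → factor 100/10 = 10
Overall dilution factor = 100 × 100 × 5 × 10 = 5 × 10^5
Stock = 30.0 PFU/mL × 5 × 10^5 = 1.50 × 10^7 PFU/mL

1.50 × 10^7 PFU/mL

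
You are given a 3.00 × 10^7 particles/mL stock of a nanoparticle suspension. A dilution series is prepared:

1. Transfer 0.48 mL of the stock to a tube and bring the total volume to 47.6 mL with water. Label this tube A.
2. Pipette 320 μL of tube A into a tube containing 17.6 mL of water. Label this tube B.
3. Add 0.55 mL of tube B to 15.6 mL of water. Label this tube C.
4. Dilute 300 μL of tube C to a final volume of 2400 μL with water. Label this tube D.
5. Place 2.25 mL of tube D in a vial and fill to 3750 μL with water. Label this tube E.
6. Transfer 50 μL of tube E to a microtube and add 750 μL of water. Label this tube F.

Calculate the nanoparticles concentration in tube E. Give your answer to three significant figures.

13.8 particles/mL

Step 1: 0.48 mL brought to 47.6 mL → factor 47.6/0.48 = 99.167
Step 2: 320 μL + 17.6 mL = 17920 μL total → factor 17920/320 = 56
Step 3: 0.55 mL + 15.6 mL = 16.15 mL total → factor 16.15/0.55 = 29.364
Step 4: 300 μL brought to 2400 μL → factor 2400/300 = 8
Step 5: 2.25 mL brought to 3750 μL → factor 3.75/2.25 = 1.6667
Dilution factor through tube E = 99.167 × 56 × 29.364 × 8 × 1.6667 = 2.1742 × 10^6
[tube E] = 3.00 × 10^7 particles/mL / 2.1742 × 10^6 = 13.8 particles/mL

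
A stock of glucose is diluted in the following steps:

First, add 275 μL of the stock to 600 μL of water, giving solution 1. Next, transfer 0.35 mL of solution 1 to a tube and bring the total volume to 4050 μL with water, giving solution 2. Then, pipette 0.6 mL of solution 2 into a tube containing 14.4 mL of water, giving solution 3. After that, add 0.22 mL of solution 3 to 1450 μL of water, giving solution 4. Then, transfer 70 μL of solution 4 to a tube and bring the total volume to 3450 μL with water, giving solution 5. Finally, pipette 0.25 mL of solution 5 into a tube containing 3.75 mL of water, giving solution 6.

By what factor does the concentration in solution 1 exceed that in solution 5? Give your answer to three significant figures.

Step 1: 275 μL + 600 μL = 875 μL total → factor 875/275 = 3.1818
Step 2: 0.35 mL brought to 4050 μL → factor 4.05/0.35 = 11.571
Step 3: 0.6 mL + 14.4 mL = 15 mL total → factor 15/0.6 = 25
Step 4: 0.22 mL + 1450 μL = 1.67 mL total → factor 1.67/0.22 = 7.5909
Step 5: 70 μL brought to 3450 μL → factor 3450/70 = 49.286
Dilution factor to solution 1 = 3.1818; to solution 5 = 3.4436 × 10^5
[solution 1]/[solution 5] = (factor to solution 5)/(factor to solution 1) = 3.4436 × 10^5/3.1818 = 1.08 × 10^5

1.08 × 10^5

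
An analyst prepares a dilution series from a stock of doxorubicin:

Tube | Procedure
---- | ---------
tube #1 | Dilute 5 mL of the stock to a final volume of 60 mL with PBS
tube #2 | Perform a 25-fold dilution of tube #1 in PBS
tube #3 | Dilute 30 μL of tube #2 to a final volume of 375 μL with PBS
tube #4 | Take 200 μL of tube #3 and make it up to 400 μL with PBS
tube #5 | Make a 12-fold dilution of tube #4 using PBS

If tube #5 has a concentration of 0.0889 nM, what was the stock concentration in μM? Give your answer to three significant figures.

8.00 μM

Step 1: 5 mL brought to 60 mL → factor 60/5 = 12
Step 2: 25-fold → factor 25
Step 3: 30 μL brought to 375 μL → factor 375/30 = 12.5
Step 4: 200 μL brought to 400 μL → factor 400/200 = 2
Step 5: 12-fold → factor 12
Overall dilution factor = 12 × 25 × 12.5 × 2 × 12 = 90000
Stock = 0.0889 nM × 90000 = 8001 nM = 8.00 μM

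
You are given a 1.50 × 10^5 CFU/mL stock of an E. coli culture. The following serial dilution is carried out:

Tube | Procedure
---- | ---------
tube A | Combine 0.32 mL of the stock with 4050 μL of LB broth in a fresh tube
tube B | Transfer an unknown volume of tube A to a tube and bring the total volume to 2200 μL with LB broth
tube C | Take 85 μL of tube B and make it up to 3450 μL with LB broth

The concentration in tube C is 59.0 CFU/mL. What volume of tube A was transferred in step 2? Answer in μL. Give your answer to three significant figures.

Step 1: 0.32 mL + 4050 μL = 4.37 mL total → factor 4.37/0.32 = 13.656
Step 2: v brought to 2200 μL → factor = 2200 μL/v
Step 3: 85 μL brought to 3450 μL → factor 3450/85 = 40.588
Product of known-step factors = 554.28
Overall factor = 1.50 × 10^5 CFU/mL / (59.0 CFU/mL) = 2542.4
Step-2 factor = 2542.4 / 554.28 = 4.5868
v = 2200 μL / 4.5868 = 480 μL

480 μL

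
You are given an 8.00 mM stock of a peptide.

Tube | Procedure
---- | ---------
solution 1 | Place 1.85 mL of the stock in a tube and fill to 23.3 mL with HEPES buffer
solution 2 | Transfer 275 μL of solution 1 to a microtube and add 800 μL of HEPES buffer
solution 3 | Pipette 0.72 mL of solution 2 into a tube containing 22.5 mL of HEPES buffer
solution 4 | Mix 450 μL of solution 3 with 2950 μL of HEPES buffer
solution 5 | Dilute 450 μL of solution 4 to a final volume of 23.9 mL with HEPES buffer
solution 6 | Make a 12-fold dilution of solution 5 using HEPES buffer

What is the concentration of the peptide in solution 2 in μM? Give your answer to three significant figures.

Step 1: 1.85 mL brought to 23.3 mL → factor 23.3/1.85 = 12.595
Step 2: 275 μL + 800 μL = 1075 μL total → factor 1075/275 = 3.9091
Dilution factor through solution 2 = 12.595 × 3.9091 = 49.233
[solution 2] = 8.00 mM / 49.233 = 0.1625 mM = 162 μM

162 μM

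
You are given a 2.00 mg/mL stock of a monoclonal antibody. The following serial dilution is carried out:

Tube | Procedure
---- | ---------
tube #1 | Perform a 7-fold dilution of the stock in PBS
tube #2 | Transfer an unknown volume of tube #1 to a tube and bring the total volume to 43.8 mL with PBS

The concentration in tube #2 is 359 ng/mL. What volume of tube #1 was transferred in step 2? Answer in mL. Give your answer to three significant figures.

Step 1: 7-fold → factor 7
Step 2: v brought to 43.8 mL → factor = 43.8 mL/v
Product of known-step factors = 7
Overall factor = 2.00 mg/mL / (359 ng/mL) = 5571
Step-2 factor = 5571 / 7 = 795.86
v = 43.8 mL / 795.86 = 0.0550 mL

0.0550 mL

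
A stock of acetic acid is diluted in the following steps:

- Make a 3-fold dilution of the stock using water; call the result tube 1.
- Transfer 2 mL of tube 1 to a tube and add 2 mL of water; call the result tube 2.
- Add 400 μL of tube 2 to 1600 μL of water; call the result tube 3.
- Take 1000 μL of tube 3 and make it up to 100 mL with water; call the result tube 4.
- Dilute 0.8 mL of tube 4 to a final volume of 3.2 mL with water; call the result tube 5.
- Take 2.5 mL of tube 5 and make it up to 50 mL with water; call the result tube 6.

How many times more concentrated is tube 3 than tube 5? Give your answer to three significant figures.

Step 1: 3-fold → factor 3
Step 2: 2 mL + 2 mL = 4 mL total → factor 4/2 = 2
Step 3: 400 μL + 1600 μL = 2000 μL total → factor 2000/400 = 5
Step 4: 1000 μL brought to 100 mL → factor 1 × 10^5/1000 = 100
Step 5: 0.8 mL brought to 3.2 mL → factor 3.2/0.8 = 4
Dilution factor to tube 3 = 30; to tube 5 = 12000
[tube 3]/[tube 5] = (factor to tube 5)/(factor to tube 3) = 12000/30 = 400

400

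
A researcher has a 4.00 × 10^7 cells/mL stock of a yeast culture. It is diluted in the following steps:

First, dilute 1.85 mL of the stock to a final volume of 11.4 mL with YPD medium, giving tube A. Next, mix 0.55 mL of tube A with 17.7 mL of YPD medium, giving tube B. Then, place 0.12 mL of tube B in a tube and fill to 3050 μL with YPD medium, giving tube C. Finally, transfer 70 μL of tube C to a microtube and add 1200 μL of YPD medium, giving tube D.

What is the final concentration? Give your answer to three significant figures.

424 cells/mL

Step 1: 1.85 mL brought to 11.4 mL → factor 11.4/1.85 = 6.1622
Step 2: 0.55 mL + 17.7 mL = 18.25 mL total → factor 18.25/0.55 = 33.182
Step 3: 0.12 mL brought to 3050 μL → factor 3.05/0.12 = 25.417
Step 4: 70 μL + 1200 μL = 1270 μL total → factor 1270/70 = 18.143
Overall dilution factor = 6.1622 × 33.182 × 25.417 × 18.143 = 94288
Final = 4.00 × 10^7 cells/mL / 94288 = 424 cells/mL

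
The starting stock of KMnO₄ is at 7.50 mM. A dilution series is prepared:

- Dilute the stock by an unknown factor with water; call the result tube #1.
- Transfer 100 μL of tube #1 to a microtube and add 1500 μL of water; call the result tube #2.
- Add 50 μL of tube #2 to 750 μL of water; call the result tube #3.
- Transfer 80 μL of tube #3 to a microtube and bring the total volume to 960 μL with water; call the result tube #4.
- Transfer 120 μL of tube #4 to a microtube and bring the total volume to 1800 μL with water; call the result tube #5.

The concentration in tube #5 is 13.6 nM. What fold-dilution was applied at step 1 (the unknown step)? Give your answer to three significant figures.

Step 1: unknown factor x
Step 2: 100 μL + 1500 μL = 1600 μL total → factor 1600/100 = 16
Step 3: 50 μL + 750 μL = 800 μL total → factor 800/50 = 16
Step 4: 80 μL brought to 960 μL → factor 960/80 = 12
Step 5: 120 μL brought to 1800 μL → factor 1800/120 = 15
Product of known-step factors = 46080
Overall factor = 7.50 mM / (13.6 nM) = 5.5147 × 10^5
x = 5.5147 × 10^5 / 46080 = 12.0

12.0-fold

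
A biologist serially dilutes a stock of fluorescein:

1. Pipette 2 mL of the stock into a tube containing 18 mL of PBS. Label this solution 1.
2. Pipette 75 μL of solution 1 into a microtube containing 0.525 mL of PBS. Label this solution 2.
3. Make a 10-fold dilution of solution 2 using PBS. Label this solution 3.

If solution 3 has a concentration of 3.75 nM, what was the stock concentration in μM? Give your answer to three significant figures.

3.00 μM

Step 1: 2 mL + 18 mL = 20 mL total → factor 20/2 = 10
Step 2: 75 μL + 0.525 mL = 600 μL total → factor 600/75 = 8
Step 3: 10-fold → factor 10
Overall dilution factor = 10 × 8 × 10 = 800
Stock = 3.75 nM × 800 = 3000 nM = 3.00 μM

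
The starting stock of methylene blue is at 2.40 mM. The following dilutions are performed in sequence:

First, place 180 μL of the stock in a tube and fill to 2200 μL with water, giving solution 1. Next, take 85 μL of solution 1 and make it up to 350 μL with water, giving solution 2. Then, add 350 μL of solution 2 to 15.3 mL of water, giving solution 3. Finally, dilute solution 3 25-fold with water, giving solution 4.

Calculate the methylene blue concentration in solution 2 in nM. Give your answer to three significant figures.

4.77 × 10^4 nM

Step 1: 180 μL brought to 2200 μL → factor 2200/180 = 12.222
Step 2: 85 μL brought to 350 μL → factor 350/85 = 4.1176
Dilution factor through solution 2 = 12.222 × 4.1176 = 50.327
[solution 2] = 2.40 mM / 50.327 = 0.04769 mM = 4.77 × 10^4 nM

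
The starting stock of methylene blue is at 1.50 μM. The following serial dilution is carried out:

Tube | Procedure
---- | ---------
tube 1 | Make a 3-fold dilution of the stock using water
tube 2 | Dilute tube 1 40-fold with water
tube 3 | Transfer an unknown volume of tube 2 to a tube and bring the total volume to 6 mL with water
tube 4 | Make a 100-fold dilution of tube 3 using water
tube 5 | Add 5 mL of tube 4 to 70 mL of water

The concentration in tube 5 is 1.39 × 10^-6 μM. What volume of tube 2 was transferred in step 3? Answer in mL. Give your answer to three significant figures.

1.00 mL

Step 1: 3-fold → factor 3
Step 2: 40-fold → factor 40
Step 3: v brought to 6 mL → factor = 6 mL/v
Step 4: 100-fold → factor 100
Step 5: 5 mL + 70 mL = 75 mL total → factor 75/5 = 15
Product of known-step factors = 1.8 × 10^5
Overall factor = 1.50 μM / (1.39 × 10^-6 μM) = 1.0791 × 10^6
Step-3 factor = 1.0791 × 10^6 / 1.8 × 10^5 = 5.9952
v = 6 mL / 5.9952 = 1.00 mL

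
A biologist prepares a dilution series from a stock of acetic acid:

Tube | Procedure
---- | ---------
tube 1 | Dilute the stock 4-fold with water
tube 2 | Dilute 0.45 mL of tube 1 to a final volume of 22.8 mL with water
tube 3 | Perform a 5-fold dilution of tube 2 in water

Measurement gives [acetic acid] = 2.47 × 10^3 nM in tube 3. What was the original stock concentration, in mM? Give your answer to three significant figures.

Step 1: 4-fold → factor 4
Step 2: 0.45 mL brought to 22.8 mL → factor 22.8/0.45 = 50.667
Step 3: 5-fold → factor 5
Overall dilution factor = 4 × 50.667 × 5 = 1013.3
Stock = 2.47 × 10^3 nM × 1013.3 = 2.503 × 10^6 nM = 2.50 mM

2.50 mM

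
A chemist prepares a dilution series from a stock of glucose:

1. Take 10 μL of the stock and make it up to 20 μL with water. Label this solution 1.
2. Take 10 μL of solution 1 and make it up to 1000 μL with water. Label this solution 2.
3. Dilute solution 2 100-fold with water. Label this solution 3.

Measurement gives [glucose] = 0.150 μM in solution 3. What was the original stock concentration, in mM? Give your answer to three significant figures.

3.00 mM

Step 1: 10 μL brought to 20 μL → factor 20/10 = 2
Step 2: 10 μL brought to 1000 μL → factor 1000/10 = 100
Step 3: 100-fold → factor 100
Overall dilution factor = 2 × 100 × 100 = 20000
Stock = 0.150 μM × 20000 = 3000 μM = 3.00 mM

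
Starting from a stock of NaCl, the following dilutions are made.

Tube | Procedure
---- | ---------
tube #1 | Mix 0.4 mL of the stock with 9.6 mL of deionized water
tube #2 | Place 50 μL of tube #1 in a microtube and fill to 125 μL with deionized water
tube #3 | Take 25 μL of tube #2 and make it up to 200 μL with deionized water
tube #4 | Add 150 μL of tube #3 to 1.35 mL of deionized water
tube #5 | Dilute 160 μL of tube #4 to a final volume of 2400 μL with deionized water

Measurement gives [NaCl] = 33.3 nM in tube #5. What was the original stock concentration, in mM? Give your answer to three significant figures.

2.50 mM

Step 1: 0.4 mL + 9.6 mL = 10 mL total → factor 10/0.4 = 25
Step 2: 50 μL brought to 125 μL → factor 125/50 = 2.5
Step 3: 25 μL brought to 200 μL → factor 200/25 = 8
Step 4: 150 μL + 1.35 mL = 1500 μL total → factor 1500/150 = 10
Step 5: 160 μL brought to 2400 μL → factor 2400/160 = 15
Overall dilution factor = 25 × 2.5 × 8 × 10 × 15 = 75000
Stock = 33.3 nM × 75000 = 2.498 × 10^6 nM = 2.50 mM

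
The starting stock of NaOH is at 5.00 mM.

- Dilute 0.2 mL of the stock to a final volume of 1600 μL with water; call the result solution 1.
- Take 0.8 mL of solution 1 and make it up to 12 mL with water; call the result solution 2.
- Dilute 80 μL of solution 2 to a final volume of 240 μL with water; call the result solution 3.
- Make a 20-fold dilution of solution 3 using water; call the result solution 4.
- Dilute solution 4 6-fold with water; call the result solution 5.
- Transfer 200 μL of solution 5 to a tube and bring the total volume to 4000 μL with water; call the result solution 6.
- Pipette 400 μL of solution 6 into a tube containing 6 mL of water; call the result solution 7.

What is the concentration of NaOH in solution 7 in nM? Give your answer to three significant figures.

Step 1: 0.2 mL brought to 1600 μL → factor 1.6/0.2 = 8
Step 2: 0.8 mL brought to 12 mL → factor 12/0.8 = 15
Step 3: 80 μL brought to 240 μL → factor 240/80 = 3
Step 4: 20-fold → factor 20
Step 5: 6-fold → factor 6
Step 6: 200 μL brought to 4000 μL → factor 4000/200 = 20
Step 7: 400 μL + 6 mL = 6400 μL total → factor 6400/400 = 16
Overall dilution factor = 8 × 15 × 3 × 20 × 6 × 20 × 16 = 1.3824 × 10^7
Final = 5.00 mM / 1.3824 × 10^7 = 3.617 × 10^-7 mM = 0.362 nM

0.362 nM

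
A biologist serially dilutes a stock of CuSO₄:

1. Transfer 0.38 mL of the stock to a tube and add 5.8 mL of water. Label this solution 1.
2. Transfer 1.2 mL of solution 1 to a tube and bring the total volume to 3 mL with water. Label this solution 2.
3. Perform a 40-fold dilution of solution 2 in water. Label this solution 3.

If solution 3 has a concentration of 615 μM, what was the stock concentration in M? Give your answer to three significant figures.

Step 1: 0.38 mL + 5.8 mL = 6.18 mL total → factor 6.18/0.38 = 16.263
Step 2: 1.2 mL brought to 3 mL → factor 3/1.2 = 2.5
Step 3: 40-fold → factor 40
Overall dilution factor = 16.263 × 2.5 × 40 = 1626.3
Stock = 615 μM × 1626.3 = 1.000 × 10^6 μM = 1.00 M

1.00 M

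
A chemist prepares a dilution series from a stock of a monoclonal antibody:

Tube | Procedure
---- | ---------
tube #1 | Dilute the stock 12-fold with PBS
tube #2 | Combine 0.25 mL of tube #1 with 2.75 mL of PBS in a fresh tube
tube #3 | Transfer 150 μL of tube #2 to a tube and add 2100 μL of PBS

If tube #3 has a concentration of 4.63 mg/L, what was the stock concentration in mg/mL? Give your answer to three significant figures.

10.0 mg/mL

Step 1: 12-fold → factor 12
Step 2: 0.25 mL + 2.75 mL = 3 mL total → factor 3/0.25 = 12
Step 3: 150 μL + 2100 μL = 2250 μL total → factor 2250/150 = 15
Overall dilution factor = 12 × 12 × 15 = 2160
Stock = 4.63 mg/L × 2160 = 1.000 × 10^4 mg/L = 10.0 mg/mL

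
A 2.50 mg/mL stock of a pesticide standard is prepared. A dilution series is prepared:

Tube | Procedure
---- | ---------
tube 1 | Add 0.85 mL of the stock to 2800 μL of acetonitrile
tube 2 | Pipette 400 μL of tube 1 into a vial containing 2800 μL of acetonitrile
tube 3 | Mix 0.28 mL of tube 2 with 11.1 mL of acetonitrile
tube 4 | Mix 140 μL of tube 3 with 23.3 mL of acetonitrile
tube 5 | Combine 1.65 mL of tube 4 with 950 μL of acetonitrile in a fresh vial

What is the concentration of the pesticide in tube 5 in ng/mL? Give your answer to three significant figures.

6.79 ng/mL

Step 1: 0.85 mL + 2800 μL = 3.65 mL total → factor 3.65/0.85 = 4.2941
Step 2: 400 μL + 2800 μL = 3200 μL total → factor 3200/400 = 8
Step 3: 0.28 mL + 11.1 mL = 11.38 mL total → factor 11.38/0.28 = 40.643
Step 4: 140 μL + 23.3 mL = 23440 μL total → factor 23440/140 = 167.43
Step 5: 1.65 mL + 950 μL = 2.6 mL total → factor 2.6/1.65 = 1.5758
Overall dilution factor = 4.2941 × 8 × 40.643 × 167.43 × 1.5758 = 3.6836 × 10^5
Final = 2.50 mg/mL / 3.6836 × 10^5 = 6.787 × 10^-6 mg/mL = 6.79 ng/mL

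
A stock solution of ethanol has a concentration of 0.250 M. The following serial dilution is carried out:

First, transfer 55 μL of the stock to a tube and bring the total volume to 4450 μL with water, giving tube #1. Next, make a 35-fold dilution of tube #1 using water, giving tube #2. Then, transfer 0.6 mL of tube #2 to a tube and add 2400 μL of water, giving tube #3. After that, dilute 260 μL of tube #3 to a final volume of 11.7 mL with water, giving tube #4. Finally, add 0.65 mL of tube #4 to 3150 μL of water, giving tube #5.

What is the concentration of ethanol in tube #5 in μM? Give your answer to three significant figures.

Step 1: 55 μL brought to 4450 μL → factor 4450/55 = 80.909
Step 2: 35-fold → factor 35
Step 3: 0.6 mL + 2400 μL = 3 mL total → factor 3/0.6 = 5
Step 4: 260 μL brought to 11.7 mL → factor 11700/260 = 45
Step 5: 0.65 mL + 3150 μL = 3.8 mL total → factor 3.8/0.65 = 5.8462
Overall dilution factor = 80.909 × 35 × 5 × 45 × 5.8462 = 3.7249 × 10^6
Final = 0.250 M / 3.7249 × 10^6 = 6.712 × 10^-8 M = 0.0671 μM

0.0671 μM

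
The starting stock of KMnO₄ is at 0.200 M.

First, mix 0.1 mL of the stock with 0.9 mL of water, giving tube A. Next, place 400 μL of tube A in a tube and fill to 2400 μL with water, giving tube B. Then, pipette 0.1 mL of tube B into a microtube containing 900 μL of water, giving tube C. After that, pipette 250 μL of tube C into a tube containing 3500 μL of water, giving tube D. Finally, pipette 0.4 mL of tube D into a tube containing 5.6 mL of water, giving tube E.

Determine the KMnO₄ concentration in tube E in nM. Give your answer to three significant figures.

Step 1: 0.1 mL + 0.9 mL = 1 mL total → factor 1/0.1 = 10
Step 2: 400 μL brought to 2400 μL → factor 2400/400 = 6
Step 3: 0.1 mL + 900 μL = 1 mL total → factor 1/0.1 = 10
Step 4: 250 μL + 3500 μL = 3750 μL total → factor 3750/250 = 15
Step 5: 0.4 mL + 5.6 mL = 6 mL total → factor 6/0.4 = 15
Overall dilution factor = 10 × 6 × 10 × 15 × 15 = 1.35 × 10^5
Final = 0.200 M / 1.35 × 10^5 = 1.481 × 10^-6 M = 1.48 × 10^3 nM

1.48 × 10^3 nM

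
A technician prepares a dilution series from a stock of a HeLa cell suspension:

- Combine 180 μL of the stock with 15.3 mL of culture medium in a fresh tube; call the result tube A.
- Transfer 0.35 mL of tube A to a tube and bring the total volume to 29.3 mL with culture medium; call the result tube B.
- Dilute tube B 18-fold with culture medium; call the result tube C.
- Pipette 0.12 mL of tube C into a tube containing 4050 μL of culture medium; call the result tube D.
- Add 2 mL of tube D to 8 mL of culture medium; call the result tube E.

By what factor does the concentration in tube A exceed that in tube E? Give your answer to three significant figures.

2.62 × 10^5

Step 1: 180 μL + 15.3 mL = 15480 μL total → factor 15480/180 = 86
Step 2: 0.35 mL brought to 29.3 mL → factor 29.3/0.35 = 83.714
Step 3: 18-fold → factor 18
Step 4: 0.12 mL + 4050 μL = 4.17 mL total → factor 4.17/0.12 = 34.75
Step 5: 2 mL + 8 mL = 10 mL total → factor 10/2 = 5
Dilution factor to tube A = 86; to tube E = 2.2516 × 10^7
[tube A]/[tube E] = (factor to tube E)/(factor to tube A) = 2.2516 × 10^7/86 = 2.62 × 10^5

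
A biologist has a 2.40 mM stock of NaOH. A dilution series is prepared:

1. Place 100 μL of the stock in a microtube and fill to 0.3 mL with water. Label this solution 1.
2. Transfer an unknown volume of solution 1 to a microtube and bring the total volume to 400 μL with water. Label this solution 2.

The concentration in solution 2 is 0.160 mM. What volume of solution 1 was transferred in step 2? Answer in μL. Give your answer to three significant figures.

80.0 μL

Step 1: 100 μL brought to 0.3 mL → factor 300/100 = 3
Step 2: v brought to 400 μL → factor = 400 μL/v
Product of known-step factors = 3
Overall factor = 2.40 mM / (0.160 mM) = 15
Step-2 factor = 15 / 3 = 5
v = 400 μL / 5 = 80.0 μL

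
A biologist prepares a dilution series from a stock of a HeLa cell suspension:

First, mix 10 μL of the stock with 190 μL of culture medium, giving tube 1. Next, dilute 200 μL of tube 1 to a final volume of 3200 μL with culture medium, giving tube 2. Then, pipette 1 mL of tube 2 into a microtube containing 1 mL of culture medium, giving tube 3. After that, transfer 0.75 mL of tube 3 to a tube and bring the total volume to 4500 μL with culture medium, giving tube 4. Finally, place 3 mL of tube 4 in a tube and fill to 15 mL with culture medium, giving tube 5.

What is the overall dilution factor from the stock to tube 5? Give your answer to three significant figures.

1.92 × 10^4

Step 1: 10 μL + 190 μL = 200 μL total → factor 200/10 = 20
Step 2: 200 μL brought to 3200 μL → factor 3200/200 = 16
Step 3: 1 mL + 1 mL = 2 mL total → factor 2/1 = 2
Step 4: 0.75 mL brought to 4500 μL → factor 4.5/0.75 = 6
Step 5: 3 mL brought to 15 mL → factor 15/3 = 5
Overall dilution factor = 20 × 16 × 2 × 6 × 5 = 19200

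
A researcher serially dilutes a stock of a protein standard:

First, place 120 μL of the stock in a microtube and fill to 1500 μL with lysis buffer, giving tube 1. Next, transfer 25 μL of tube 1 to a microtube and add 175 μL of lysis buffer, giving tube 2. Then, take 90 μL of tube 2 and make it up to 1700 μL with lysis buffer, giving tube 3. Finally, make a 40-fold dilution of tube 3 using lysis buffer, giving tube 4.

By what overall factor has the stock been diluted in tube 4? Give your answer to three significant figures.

7.56 × 10^4

Step 1: 120 μL brought to 1500 μL → factor 1500/120 = 12.5
Step 2: 25 μL + 175 μL = 200 μL total → factor 200/25 = 8
Step 3: 90 μL brought to 1700 μL → factor 1700/90 = 18.889
Step 4: 40-fold → factor 40
Overall dilution factor = 12.5 × 8 × 18.889 × 40 = 75556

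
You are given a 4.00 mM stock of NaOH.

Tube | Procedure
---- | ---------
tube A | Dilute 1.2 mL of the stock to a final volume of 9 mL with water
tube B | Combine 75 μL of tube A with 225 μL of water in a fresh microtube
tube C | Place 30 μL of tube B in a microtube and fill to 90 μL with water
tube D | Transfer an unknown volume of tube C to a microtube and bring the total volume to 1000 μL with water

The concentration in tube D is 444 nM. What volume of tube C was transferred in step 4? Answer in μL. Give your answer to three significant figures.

9.99 μL

Step 1: 1.2 mL brought to 9 mL → factor 9/1.2 = 7.5
Step 2: 75 μL + 225 μL = 300 μL total → factor 300/75 = 4
Step 3: 30 μL brought to 90 μL → factor 90/30 = 3
Step 4: v brought to 1000 μL → factor = 1000 μL/v
Product of known-step factors = 90
Overall factor = 4.00 mM / (444 nM) = 9009
Step-4 factor = 9009 / 90 = 100.1
v = 1000 μL / 100.1 = 9.99 μL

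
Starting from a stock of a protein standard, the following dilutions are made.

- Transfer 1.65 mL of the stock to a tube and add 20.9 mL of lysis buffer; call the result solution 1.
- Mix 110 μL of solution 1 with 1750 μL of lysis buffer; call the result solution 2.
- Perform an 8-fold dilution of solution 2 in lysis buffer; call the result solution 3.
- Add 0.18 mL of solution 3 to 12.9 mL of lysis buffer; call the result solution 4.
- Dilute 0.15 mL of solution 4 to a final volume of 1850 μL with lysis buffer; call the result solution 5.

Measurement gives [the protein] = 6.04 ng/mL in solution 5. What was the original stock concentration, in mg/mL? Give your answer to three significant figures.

10.0 mg/mL

Step 1: 1.65 mL + 20.9 mL = 22.55 mL total → factor 22.55/1.65 = 13.667
Step 2: 110 μL + 1750 μL = 1860 μL total → factor 1860/110 = 16.909
Step 3: 8-fold → factor 8
Step 4: 0.18 mL + 12.9 mL = 13.08 mL total → factor 13.08/0.18 = 72.667
Step 5: 0.15 mL brought to 1850 μL → factor 1.85/0.15 = 12.333
Overall dilution factor = 13.667 × 16.909 × 8 × 72.667 × 12.333 = 1.6569 × 10^6
Stock = 6.04 ng/mL × 1.6569 × 10^6 = 1.001 × 10^7 ng/mL = 10.0 mg/mL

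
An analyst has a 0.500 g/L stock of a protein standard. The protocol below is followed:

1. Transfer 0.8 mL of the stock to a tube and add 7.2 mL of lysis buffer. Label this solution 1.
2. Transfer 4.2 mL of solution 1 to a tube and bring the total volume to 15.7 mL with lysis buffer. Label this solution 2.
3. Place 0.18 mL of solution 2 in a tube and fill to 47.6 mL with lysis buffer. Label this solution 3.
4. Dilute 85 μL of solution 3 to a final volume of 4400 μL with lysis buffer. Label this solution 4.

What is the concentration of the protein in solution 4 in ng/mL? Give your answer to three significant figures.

Step 1: 0.8 mL + 7.2 mL = 8 mL total → factor 8/0.8 = 10
Step 2: 4.2 mL brought to 15.7 mL → factor 15.7/4.2 = 3.7381
Step 3: 0.18 mL brought to 47.6 mL → factor 47.6/0.18 = 264.44
Step 4: 85 μL brought to 4400 μL → factor 4400/85 = 51.765
Overall dilution factor = 10 × 3.7381 × 264.44 × 51.765 = 5.117 × 10^5
Final = 0.500 g/L / 5.117 × 10^5 = 9.771 × 10^-7 g/L = 0.977 ng/mL

0.977 ng/mL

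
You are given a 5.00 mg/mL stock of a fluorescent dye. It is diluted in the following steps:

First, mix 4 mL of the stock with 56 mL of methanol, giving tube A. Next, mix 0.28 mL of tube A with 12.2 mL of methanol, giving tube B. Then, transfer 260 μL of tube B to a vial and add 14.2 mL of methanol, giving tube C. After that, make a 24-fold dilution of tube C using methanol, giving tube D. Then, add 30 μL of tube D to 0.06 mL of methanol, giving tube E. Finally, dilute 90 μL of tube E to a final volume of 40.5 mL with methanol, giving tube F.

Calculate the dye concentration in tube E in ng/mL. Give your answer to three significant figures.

1.87 ng/mL

Step 1: 4 mL + 56 mL = 60 mL total → factor 60/4 = 15
Step 2: 0.28 mL + 12.2 mL = 12.48 mL total → factor 12.48/0.28 = 44.571
Step 3: 260 μL + 14.2 mL = 14460 μL total → factor 14460/260 = 55.615
Step 4: 24-fold → factor 24
Step 5: 30 μL + 0.06 mL = 90 μL total → factor 90/30 = 3
Dilution factor through tube E = 15 × 44.571 × 55.615 × 24 × 3 = 2.6772 × 10^6
[tube E] = 5.00 mg/mL / 2.6772 × 10^6 = 1.868 × 10^-6 mg/mL = 1.87 ng/mL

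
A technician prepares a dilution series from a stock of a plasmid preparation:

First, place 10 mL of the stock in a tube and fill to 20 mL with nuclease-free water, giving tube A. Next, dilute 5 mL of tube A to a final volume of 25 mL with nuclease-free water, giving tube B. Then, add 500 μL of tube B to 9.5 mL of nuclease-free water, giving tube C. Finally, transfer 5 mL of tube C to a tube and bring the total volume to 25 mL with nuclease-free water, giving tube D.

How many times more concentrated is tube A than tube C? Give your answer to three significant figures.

100

Step 1: 10 mL brought to 20 mL → factor 20/10 = 2
Step 2: 5 mL brought to 25 mL → factor 25/5 = 5
Step 3: 500 μL + 9.5 mL = 10000 μL total → factor 10000/500 = 20
Dilution factor to tube A = 2; to tube C = 200
[tube A]/[tube C] = (factor to tube C)/(factor to tube A) = 200/2 = 100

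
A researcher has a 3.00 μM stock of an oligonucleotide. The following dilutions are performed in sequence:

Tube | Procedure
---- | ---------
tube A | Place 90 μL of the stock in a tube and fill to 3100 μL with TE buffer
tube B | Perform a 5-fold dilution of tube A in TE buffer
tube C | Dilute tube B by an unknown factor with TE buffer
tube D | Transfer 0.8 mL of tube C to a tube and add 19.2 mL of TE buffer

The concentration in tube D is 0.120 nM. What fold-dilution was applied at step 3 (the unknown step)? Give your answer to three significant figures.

Step 1: 90 μL brought to 3100 μL → factor 3100/90 = 34.444
Step 2: 5-fold → factor 5
Step 3: unknown factor x
Step 4: 0.8 mL + 19.2 mL = 20 mL total → factor 20/0.8 = 25
Product of known-step factors = 4305.6
Overall factor = 3.00 μM / (0.120 nM) = 25000
x = 25000 / 4305.6 = 5.81

5.81-fold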